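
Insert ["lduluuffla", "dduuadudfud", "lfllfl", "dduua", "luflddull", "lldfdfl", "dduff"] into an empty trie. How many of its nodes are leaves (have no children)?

6

Leaves are exactly the stored words that no other stored word extends.
Those words: "dduff", "dduuadudfud", "lduluuffla", "lfllfl", "lldfdfl", "luflddull"
Leaf count: 6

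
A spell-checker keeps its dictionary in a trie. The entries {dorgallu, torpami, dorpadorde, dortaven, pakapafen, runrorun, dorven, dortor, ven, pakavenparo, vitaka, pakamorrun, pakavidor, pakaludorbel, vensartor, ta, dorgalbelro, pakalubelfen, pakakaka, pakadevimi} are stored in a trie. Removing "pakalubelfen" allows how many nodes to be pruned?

After clearing the end-marker at "pakalubelfen", prune upward until reaching a node still needed by another word.
The suffix "belfen" (6 nodes) is used only by "pakalubelfen"; the node for "pakalu" still has the child "d", so pruning stops there.
Nodes removed: 6

6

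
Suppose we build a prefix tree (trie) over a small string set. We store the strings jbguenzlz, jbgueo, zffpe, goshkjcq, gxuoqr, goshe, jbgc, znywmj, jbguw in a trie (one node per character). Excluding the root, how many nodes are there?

Count nodes per top-level branch (shared prefixes stored once):
  'g'-branch (goshe, goshkjcq, gxuoqr): 14 nodes
  'j'-branch (jbgc, jbguenzlz, jbgueo, jbguw): 12 nodes
  'z'-branch (zffpe, znywmj): 10 nodes
Sum: 36

36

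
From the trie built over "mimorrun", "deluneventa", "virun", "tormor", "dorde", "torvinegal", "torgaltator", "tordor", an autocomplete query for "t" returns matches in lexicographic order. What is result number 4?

torvinegal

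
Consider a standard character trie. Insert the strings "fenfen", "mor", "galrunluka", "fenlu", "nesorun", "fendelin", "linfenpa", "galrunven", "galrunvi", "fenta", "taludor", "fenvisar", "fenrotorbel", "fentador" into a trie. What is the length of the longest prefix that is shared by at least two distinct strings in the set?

The deepest shared node is where two words last agree before diverging.
e.g. "galrunven" and "galrunvi" share the prefix "galrunv" of length 7; no pair shares a longer one.
Longest shared-prefix length: 7

7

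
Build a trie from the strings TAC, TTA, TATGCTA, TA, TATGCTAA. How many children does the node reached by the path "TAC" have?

0

Follow the path "TAC" to its node, then look at its outgoing edges.
No stored string extends past "TAC".
That node has 0 child edges.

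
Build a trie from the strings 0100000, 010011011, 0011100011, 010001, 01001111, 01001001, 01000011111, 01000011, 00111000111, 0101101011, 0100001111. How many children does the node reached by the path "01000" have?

2

The children of the "01000" node are the distinct next characters among strings starting with "01000".
Distinct next characters after "01000": 0, 1.
That node has 2 child edges.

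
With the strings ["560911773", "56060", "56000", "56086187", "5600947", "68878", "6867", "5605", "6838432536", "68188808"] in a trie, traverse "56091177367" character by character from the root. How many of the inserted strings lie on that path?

1

Walk "56091177367" from the root; an end-of-word marker is hit whenever a stored word is a prefix of "56091177367".
Prefixes of the query that are stored words: "560911773"
Count: 1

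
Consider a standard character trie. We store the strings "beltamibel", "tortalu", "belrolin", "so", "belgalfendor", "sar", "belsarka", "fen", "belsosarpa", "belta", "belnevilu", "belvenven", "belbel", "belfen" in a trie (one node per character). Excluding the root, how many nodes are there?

67

Insert word by word; a character creates a node only if that edge doesn't already exist:
  "beltamibel" → 10 new (b, e, l, t, a, m, i, b, e, l)
  "tortalu" → 7 new (t, o, r, t, a, l, u)
  "belrolin" → prefix "bel" already present; 5 new (r, o, l, i, n)
  "so" → 2 new (s, o)
  "belgalfendor" → prefix "bel" already present; 9 new (g, a, l, f, e, n, d, o, r)
  "sar" → prefix "s" already present; 2 new (a, r)
  "belsarka" → prefix "bel" already present; 5 new (s, a, r, k, a)
  "fen" → 3 new (f, e, n)
  "belsosarpa" → prefix "bels" already present; 6 new (o, s, a, r, p, a)
  "belta" → prefix "belta" already present; 0 new (none)
  "belnevilu" → prefix "bel" already present; 6 new (n, e, v, i, l, u)
  "belvenven" → prefix "bel" already present; 6 new (v, e, n, v, e, n)
  "belbel" → prefix "bel" already present; 3 new (b, e, l)
  "belfen" → prefix "bel" already present; 3 new (f, e, n)
Total nodes = 10 + 7 + 5 + 2 + 9 + 2 + 5 + 3 + 6 + 0 + 6 + 6 + 3 + 3 = 67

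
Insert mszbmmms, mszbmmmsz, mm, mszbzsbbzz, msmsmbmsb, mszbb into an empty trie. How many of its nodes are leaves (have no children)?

5

A leaf is a node with no children — equivalently, the end of a word that is not a proper prefix of any other stored word.
Those words: "mm", "msmsmbmsb", "mszbb", "mszbmmmsz", "mszbzsbbzz"
Leaf count: 5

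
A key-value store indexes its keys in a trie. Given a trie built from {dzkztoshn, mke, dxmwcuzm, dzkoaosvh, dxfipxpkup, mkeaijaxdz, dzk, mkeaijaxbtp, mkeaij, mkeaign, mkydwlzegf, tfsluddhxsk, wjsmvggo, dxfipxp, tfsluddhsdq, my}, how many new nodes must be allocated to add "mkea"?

0

"mkea" is already a full path in the trie; only an end-marker is added.
No new nodes are needed: 0.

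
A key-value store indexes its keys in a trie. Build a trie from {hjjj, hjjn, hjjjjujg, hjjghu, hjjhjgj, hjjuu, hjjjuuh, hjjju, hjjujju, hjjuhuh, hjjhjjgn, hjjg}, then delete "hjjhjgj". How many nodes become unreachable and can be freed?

2

A node on "hjjhjgj"'s path can go only if nothing else ends at it or branches off below it.
The suffix "gj" (2 nodes) is used only by "hjjhjgj"; the node for "hjjhj" still has the child "j", so pruning stops there.
Nodes removed: 2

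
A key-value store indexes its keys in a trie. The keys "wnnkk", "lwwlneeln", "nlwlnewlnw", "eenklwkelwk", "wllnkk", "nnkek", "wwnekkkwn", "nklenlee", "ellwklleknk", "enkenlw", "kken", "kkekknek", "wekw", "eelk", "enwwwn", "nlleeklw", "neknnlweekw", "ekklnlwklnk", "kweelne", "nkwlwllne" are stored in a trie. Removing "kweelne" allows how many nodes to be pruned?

After clearing the end-marker at "kweelne", prune upward until reaching a node still needed by another word.
The suffix "weelne" (6 nodes) is used only by "kweelne"; the node for "k" still has the child "k", so pruning stops there.
Nodes removed: 6

6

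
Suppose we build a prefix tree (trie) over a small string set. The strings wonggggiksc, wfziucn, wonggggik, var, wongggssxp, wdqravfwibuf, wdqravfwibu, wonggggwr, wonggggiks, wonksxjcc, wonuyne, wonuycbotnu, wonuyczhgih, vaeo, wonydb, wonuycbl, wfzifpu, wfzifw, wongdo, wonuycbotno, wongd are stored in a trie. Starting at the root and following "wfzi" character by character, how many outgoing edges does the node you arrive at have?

2

The children of the "wfzi" node are the distinct next characters among strings starting with "wfzi".
Distinct next characters after "wfzi": f, u.
That node has 2 child edges.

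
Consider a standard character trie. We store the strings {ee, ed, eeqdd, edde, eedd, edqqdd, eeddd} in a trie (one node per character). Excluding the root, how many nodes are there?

15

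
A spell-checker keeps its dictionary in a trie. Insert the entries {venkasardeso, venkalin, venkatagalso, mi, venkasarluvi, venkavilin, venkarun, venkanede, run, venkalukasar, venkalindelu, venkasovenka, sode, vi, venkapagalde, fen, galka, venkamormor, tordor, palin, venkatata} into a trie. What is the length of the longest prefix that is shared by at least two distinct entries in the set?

8

The deepest shared node is where two words last agree before diverging.
"venkalin" and "venkalindelu" agree on "venkalin" (8 characters) before diverging; nothing deeper is shared.
Longest shared-prefix length: 8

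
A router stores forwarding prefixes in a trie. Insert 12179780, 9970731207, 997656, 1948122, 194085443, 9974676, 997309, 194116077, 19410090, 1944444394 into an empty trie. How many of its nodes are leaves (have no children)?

10

Leaves are exactly the stored words that no other stored word extends.
Those words: "12179780", "194085443", "19410090", "194116077", "1944444394", "1948122", "9970731207", "997309", "9974676", "997656"
Leaf count: 10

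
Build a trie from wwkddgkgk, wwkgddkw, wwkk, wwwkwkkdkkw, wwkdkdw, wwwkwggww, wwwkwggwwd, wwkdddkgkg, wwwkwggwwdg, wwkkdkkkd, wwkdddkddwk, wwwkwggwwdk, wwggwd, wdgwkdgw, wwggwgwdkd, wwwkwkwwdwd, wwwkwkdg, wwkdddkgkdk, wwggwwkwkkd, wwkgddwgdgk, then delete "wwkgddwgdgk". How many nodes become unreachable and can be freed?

5

Walk "wwkgddwgdgk" from the leaf back toward the root, removing each node that no remaining word uses.
The suffix "wgdgk" (5 nodes) is used only by "wwkgddwgdgk"; the node for "wwkgdd" still has the child "k", so pruning stops there.
Nodes removed: 5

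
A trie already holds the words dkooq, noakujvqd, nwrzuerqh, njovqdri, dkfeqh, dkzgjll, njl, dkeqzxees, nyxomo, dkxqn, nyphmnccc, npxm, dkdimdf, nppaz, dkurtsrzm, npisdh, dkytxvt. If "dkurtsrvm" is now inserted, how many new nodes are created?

Walking "dkurtsrvm" from the root, the first 7 characters ("dkurtsr") follow existing edges; "v" is the first miss.
New nodes needed: |"dkurtsrvm"| − 7 = 9 − 7 = 2.

2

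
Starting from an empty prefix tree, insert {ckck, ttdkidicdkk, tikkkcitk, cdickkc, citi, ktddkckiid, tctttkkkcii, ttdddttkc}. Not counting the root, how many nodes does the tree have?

58

Insert word by word; a character creates a node only if that edge doesn't already exist:
  "ckck" → 4 new (c, k, c, k)
  "ttdkidicdkk" → 11 new (t, t, d, k, i, d, i, c, d, k, k)
  "tikkkcitk" → prefix "t" already present; 8 new (i, k, k, k, c, i, t, k)
  "cdickkc" → prefix "c" already present; 6 new (d, i, c, k, k, c)
  "citi" → prefix "c" already present; 3 new (i, t, i)
  "ktddkckiid" → 10 new (k, t, d, d, k, c, k, i, i, d)
  "tctttkkkcii" → prefix "t" already present; 10 new (c, t, t, t, k, k, k, c, i, i)
  "ttdddttkc" → prefix "ttd" already present; 6 new (d, d, t, t, k, c)
Total nodes = 4 + 11 + 8 + 6 + 3 + 10 + 10 + 6 = 58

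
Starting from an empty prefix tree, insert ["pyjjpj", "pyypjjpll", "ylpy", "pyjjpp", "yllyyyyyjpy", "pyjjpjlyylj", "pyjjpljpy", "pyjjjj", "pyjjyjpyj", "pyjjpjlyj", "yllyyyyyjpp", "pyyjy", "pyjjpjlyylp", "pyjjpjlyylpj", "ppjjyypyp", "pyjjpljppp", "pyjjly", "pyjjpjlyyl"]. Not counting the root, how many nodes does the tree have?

Trace insertions, counting only characters that open a new branch:
  "pyjjpj" → 6 new (p, y, j, j, p, j)
  "pyypjjpll" → prefix "py" already present; 7 new (y, p, j, j, p, l, l)
  "ylpy" → 4 new (y, l, p, y)
  "pyjjpp" → prefix "pyjjp" already present; 1 new (p)
  "yllyyyyyjpy" → prefix "yl" already present; 9 new (l, y, y, y, y, y, j, p, y)
  "pyjjpjlyylj" → prefix "pyjjpj" already present; 5 new (l, y, y, l, j)
  "pyjjpljpy" → prefix "pyjjp" already present; 4 new (l, j, p, y)
  "pyjjjj" → prefix "pyjj" already present; 2 new (j, j)
  "pyjjyjpyj" → prefix "pyjj" already present; 5 new (y, j, p, y, j)
  "pyjjpjlyj" → prefix "pyjjpjly" already present; 1 new (j)
  "yllyyyyyjpp" → prefix "yllyyyyyjp" already present; 1 new (p)
  "pyyjy" → prefix "pyy" already present; 2 new (j, y)
  "pyjjpjlyylp" → prefix "pyjjpjlyyl" already present; 1 new (p)
  "pyjjpjlyylpj" → prefix "pyjjpjlyylp" already present; 1 new (j)
  "ppjjyypyp" → prefix "p" already present; 8 new (p, j, j, y, y, p, y, p)
  "pyjjpljppp" → prefix "pyjjpljp" already present; 2 new (p, p)
  "pyjjly" → prefix "pyjj" already present; 2 new (l, y)
  "pyjjpjlyyl" → prefix "pyjjpjlyyl" already present; 0 new (none)
Total nodes = 6 + 7 + 4 + 1 + 9 + 5 + 4 + 2 + 5 + 1 + 1 + 2 + 1 + 1 + 8 + 2 + 2 + 0 = 61

61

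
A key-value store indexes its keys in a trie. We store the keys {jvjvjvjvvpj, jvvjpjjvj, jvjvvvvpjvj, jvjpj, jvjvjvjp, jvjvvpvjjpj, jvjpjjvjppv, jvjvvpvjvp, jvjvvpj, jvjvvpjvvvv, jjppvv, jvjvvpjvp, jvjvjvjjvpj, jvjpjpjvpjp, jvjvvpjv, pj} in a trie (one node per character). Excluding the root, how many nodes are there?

For each word, the new-node count is its length minus the longest prefix already in the trie:
  "jvjvjvjvvpj" → 11 new (j, v, j, v, j, v, j, v, v, p, j)
  "jvvjpjjvj" → prefix "jv" already present; 7 new (v, j, p, j, j, v, j)
  "jvjvvvvpjvj" → prefix "jvjv" already present; 7 new (v, v, v, p, j, v, j)
  "jvjpj" → prefix "jvj" already present; 2 new (p, j)
  "jvjvjvjp" → prefix "jvjvjvj" already present; 1 new (p)
  "jvjvvpvjjpj" → prefix "jvjvv" already present; 6 new (p, v, j, j, p, j)
  "jvjpjjvjppv" → prefix "jvjpj" already present; 6 new (j, v, j, p, p, v)
  "jvjvvpvjvp" → prefix "jvjvvpvj" already present; 2 new (v, p)
  "jvjvvpj" → prefix "jvjvvp" already present; 1 new (j)
  "jvjvvpjvvvv" → prefix "jvjvvpj" already present; 4 new (v, v, v, v)
  "jjppvv" → prefix "j" already present; 5 new (j, p, p, v, v)
  "jvjvvpjvp" → prefix "jvjvvpjv" already present; 1 new (p)
  "jvjvjvjjvpj" → prefix "jvjvjvj" already present; 4 new (j, v, p, j)
  "jvjpjpjvpjp" → prefix "jvjpj" already present; 6 new (p, j, v, p, j, p)
  "jvjvvpjv" → prefix "jvjvvpjv" already present; 0 new (none)
  "pj" → 2 new (p, j)
Total nodes = 11 + 7 + 7 + 2 + 1 + 6 + 6 + 2 + 1 + 4 + 5 + 1 + 4 + 6 + 0 + 2 = 65

65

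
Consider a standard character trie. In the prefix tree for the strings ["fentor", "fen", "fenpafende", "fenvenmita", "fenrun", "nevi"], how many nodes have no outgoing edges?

Leaves are exactly the stored words that no other stored word extends.
Those words: "fenpafende", "fenrun", "fentor", "fenvenmita", "nevi"
Leaf count: 5

5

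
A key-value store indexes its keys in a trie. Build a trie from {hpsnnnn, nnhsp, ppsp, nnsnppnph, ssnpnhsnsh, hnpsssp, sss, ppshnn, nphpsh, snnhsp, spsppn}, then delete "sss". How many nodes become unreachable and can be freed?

Walk "sss" from the leaf back toward the root, removing each node that no remaining word uses.
The suffix "s" (1 node) is used only by "sss"; the node for "ss" still has the child "n", so pruning stops there.
Nodes removed: 1

1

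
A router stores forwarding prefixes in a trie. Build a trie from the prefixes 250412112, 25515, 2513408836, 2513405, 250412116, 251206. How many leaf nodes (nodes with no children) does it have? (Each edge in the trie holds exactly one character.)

A leaf is a node with no children — equivalently, the end of a word that is not a proper prefix of any other stored word.
Those words: "250412112", "250412116", "251206", "2513405", "2513408836", "25515"
Leaf count: 6

6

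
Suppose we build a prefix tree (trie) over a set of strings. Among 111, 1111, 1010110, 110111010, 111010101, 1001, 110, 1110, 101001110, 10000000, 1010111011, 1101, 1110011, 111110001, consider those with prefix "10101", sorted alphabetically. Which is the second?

1010111011

DFS of the "10101" subtree visits, in order: "1010110", "1010111011"
Position 2: 1010111011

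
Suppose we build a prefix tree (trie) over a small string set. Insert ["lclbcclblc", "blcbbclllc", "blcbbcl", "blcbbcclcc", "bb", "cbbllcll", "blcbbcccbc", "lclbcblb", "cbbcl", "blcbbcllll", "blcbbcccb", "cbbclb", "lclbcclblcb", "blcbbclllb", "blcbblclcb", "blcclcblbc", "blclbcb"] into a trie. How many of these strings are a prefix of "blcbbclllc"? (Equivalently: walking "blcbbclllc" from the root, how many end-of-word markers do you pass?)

2

Check each prefix of "blcbbclllc" against the stored set — each match is an end-marker on the path.
Prefixes of the query that are stored words: "blcbbcl", "blcbbclllc"
Count: 2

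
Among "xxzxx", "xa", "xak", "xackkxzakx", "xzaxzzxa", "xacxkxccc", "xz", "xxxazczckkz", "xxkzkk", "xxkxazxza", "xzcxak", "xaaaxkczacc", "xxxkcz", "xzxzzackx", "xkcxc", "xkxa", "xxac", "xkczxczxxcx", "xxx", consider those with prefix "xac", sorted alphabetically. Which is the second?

xacxkxccc

Words with prefix "xac", in lexicographic order: "xackkxzakx", "xacxkxccc"
Position 2: xacxkxccc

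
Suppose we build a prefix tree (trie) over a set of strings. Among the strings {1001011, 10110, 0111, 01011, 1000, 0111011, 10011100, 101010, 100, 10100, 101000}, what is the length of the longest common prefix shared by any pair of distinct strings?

5

Look for the deepest trie node that still has at least two words in its subtree.
"10100" and "101000" agree on "10100" (5 characters) before diverging; nothing deeper is shared.
Longest shared-prefix length: 5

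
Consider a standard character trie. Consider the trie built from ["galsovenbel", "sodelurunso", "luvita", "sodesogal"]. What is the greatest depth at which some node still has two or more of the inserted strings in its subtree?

4

Equivalently: take the maximum, over all pairs, of their longest common prefix length.
"sodelurunso" and "sodesogal" agree on "sode" (4 characters) before diverging; nothing deeper is shared.
Longest shared-prefix length: 4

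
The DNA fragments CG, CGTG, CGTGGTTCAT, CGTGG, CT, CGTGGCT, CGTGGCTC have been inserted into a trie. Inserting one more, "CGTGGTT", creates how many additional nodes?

0

"CGTGGTT" is already a full path in the trie; only an end-marker is added.
No new nodes are needed: 0.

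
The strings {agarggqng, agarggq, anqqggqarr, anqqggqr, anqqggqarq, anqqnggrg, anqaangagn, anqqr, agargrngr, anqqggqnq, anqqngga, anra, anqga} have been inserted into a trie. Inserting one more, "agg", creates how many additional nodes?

1

"ag" is already a path in the trie; the remaining "g" must be added.
So 3 − 2 = 1 new nodes.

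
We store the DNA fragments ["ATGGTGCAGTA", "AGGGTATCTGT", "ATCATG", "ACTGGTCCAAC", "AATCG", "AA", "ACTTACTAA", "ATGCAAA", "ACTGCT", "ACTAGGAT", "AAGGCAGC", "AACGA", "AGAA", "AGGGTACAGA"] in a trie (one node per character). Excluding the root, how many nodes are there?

For each word, the new-node count is its length minus the longest prefix already in the trie:
  "ATGGTGCAGTA" → 11 new (A, T, G, G, T, G, C, A, G, T, A)
  "AGGGTATCTGT" → prefix "A" already present; 10 new (G, G, G, T, A, T, C, T, G, T)
  "ATCATG" → prefix "AT" already present; 4 new (C, A, T, G)
  "ACTGGTCCAAC" → prefix "A" already present; 10 new (C, T, G, G, T, C, C, A, A, C)
  "AATCG" → prefix "A" already present; 4 new (A, T, C, G)
  "AA" → prefix "AA" already present; 0 new (none)
  "ACTTACTAA" → prefix "ACT" already present; 6 new (T, A, C, T, A, A)
  "ATGCAAA" → prefix "ATG" already present; 4 new (C, A, A, A)
  "ACTGCT" → prefix "ACTG" already present; 2 new (C, T)
  "ACTAGGAT" → prefix "ACT" already present; 5 new (A, G, G, A, T)
  "AAGGCAGC" → prefix "AA" already present; 6 new (G, G, C, A, G, C)
  "AACGA" → prefix "AA" already present; 3 new (C, G, A)
  "AGAA" → prefix "AG" already present; 2 new (A, A)
  "AGGGTACAGA" → prefix "AGGGTA" already present; 4 new (C, A, G, A)
Total nodes = 11 + 10 + 4 + 10 + 4 + 0 + 6 + 4 + 2 + 5 + 6 + 3 + 2 + 4 = 71

71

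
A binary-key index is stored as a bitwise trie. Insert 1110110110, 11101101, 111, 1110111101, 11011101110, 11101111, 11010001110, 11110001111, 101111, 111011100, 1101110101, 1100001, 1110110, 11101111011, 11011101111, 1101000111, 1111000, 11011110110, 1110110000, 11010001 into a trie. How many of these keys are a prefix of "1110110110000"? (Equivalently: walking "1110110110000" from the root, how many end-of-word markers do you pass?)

4

Walk "1110110110000" from the root; an end-of-word marker is hit whenever a stored word is a prefix of "1110110110000".
Prefixes of the query that are stored words: "111", "1110110", "11101101", "1110110110"
Count: 4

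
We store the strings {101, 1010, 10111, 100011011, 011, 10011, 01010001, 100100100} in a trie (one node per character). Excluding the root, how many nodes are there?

Trie structure (* marks end of a word):
(root)
├─ 0
│  └─ 1
│     ├─ 0
│     │  └─ 1
│     │     └─ 0
│     │        └─ 0
│     │           └─ 0
│     │              └─ 1 *
│     └─ 1 *
└─ 1
   └─ 0
      ├─ 0
      │  ├─ 0
      │  │  └─ 1
      │  │     └─ 1
      │  │        └─ 0
      │  │           └─ 1
      │  │              └─ 1 *
      │  └─ 1
      │     ├─ 0
      │     │  └─ 0
      │     │     └─ 1
      │     │        └─ 0
      │     │           └─ 0 *
      │     └─ 1 *
      └─ 1 *
         ├─ 0 *
         └─ 1
            └─ 1 *
Counting every labelled node above: 29.

29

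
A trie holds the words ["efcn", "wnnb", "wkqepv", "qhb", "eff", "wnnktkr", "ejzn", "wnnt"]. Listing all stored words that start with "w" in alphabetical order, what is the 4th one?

DFS of the "w" subtree visits, in order: "wkqepv", "wnnb", "wnnktkr", "wnnt"
The 4th is wnnt.

wnnt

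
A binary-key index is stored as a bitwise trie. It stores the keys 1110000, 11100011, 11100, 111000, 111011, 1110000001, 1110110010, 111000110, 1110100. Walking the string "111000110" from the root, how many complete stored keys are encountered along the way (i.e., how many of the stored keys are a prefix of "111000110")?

4

Traverse "111000110" character by character; count nodes along the way that are marked as word ends.
Prefixes of the query that are stored words: "11100", "111000", "11100011", "111000110"
Count: 4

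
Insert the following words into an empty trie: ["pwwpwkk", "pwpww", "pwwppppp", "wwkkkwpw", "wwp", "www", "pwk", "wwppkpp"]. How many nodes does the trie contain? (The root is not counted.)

29

Trace insertions, counting only characters that open a new branch:
  "pwwpwkk" → 7 new (p, w, w, p, w, k, k)
  "pwpww" → prefix "pw" already present; 3 new (p, w, w)
  "pwwppppp" → prefix "pwwp" already present; 4 new (p, p, p, p)
  "wwkkkwpw" → 8 new (w, w, k, k, k, w, p, w)
  "wwp" → prefix "ww" already present; 1 new (p)
  "www" → prefix "ww" already present; 1 new (w)
  "pwk" → prefix "pw" already present; 1 new (k)
  "wwppkpp" → prefix "wwp" already present; 4 new (p, k, p, p)
Total nodes = 7 + 3 + 4 + 8 + 1 + 1 + 1 + 4 = 29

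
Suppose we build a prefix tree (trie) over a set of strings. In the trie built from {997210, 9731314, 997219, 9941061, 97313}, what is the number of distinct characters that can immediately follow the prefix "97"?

Walk "97" from the root, arriving at one node.
Distinct next characters after "97": 3.
That node has 1 child edge.

1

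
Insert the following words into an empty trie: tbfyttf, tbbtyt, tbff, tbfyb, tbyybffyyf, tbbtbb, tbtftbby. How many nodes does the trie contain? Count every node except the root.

29

Trace insertions, counting only characters that open a new branch:
  "tbfyttf" → 7 new (t, b, f, y, t, t, f)
  "tbbtyt" → prefix "tb" already present; 4 new (b, t, y, t)
  "tbff" → prefix "tbf" already present; 1 new (f)
  "tbfyb" → prefix "tbfy" already present; 1 new (b)
  "tbyybffyyf" → prefix "tb" already present; 8 new (y, y, b, f, f, y, y, f)
  "tbbtbb" → prefix "tbbt" already present; 2 new (b, b)
  "tbtftbby" → prefix "tb" already present; 6 new (t, f, t, b, b, y)
Total nodes = 7 + 4 + 1 + 1 + 8 + 2 + 6 = 29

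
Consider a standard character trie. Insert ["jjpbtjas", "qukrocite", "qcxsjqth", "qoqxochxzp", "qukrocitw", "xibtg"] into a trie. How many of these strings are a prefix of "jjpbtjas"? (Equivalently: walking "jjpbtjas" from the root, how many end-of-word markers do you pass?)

1

Check each prefix of "jjpbtjas" against the stored set — each match is an end-marker on the path.
Prefixes of the query that are stored words: "jjpbtjas"
Count: 1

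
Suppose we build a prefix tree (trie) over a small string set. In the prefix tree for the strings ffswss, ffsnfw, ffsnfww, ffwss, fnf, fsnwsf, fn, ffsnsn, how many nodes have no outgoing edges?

6

Leaves are exactly the stored words that no other stored word extends.
Those words: "ffsnfww", "ffsnsn", "ffswss", "ffwss", "fnf", "fsnwsf"
Leaf count: 6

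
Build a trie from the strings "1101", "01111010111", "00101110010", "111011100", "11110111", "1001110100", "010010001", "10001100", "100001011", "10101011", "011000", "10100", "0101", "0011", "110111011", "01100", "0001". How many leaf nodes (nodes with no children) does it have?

15

A leaf is a node with no children — equivalently, the end of a word that is not a proper prefix of any other stored word.
Those words: "0001", "00101110010", "0011", "010010001", "0101", "011000", "01111010111", "100001011", "10001100", "1001110100", "10100", "10101011", "110111011", "111011100", "11110111"
Leaf count: 15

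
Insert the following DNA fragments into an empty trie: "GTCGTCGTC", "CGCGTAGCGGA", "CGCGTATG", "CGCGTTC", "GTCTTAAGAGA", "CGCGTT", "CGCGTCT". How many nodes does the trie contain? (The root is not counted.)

For each word, the new-node count is its length minus the longest prefix already in the trie:
  "GTCGTCGTC" → 9 new (G, T, C, G, T, C, G, T, C)
  "CGCGTAGCGGA" → 11 new (C, G, C, G, T, A, G, C, G, G, A)
  "CGCGTATG" → prefix "CGCGTA" already present; 2 new (T, G)
  "CGCGTTC" → prefix "CGCGT" already present; 2 new (T, C)
  "GTCTTAAGAGA" → prefix "GTC" already present; 8 new (T, T, A, A, G, A, G, A)
  "CGCGTT" → prefix "CGCGTT" already present; 0 new (none)
  "CGCGTCT" → prefix "CGCGT" already present; 2 new (C, T)
Total nodes = 9 + 11 + 2 + 2 + 8 + 0 + 2 = 34

34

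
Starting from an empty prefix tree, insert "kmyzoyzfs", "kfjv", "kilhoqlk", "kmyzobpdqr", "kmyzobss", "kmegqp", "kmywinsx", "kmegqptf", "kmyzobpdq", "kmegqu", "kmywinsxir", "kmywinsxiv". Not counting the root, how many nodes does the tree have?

Trace insertions, counting only characters that open a new branch:
  "kmyzoyzfs" → 9 new (k, m, y, z, o, y, z, f, s)
  "kfjv" → prefix "k" already present; 3 new (f, j, v)
  "kilhoqlk" → prefix "k" already present; 7 new (i, l, h, o, q, l, k)
  "kmyzobpdqr" → prefix "kmyzo" already present; 5 new (b, p, d, q, r)
  "kmyzobss" → prefix "kmyzob" already present; 2 new (s, s)
  "kmegqp" → prefix "km" already present; 4 new (e, g, q, p)
  "kmywinsx" → prefix "kmy" already present; 5 new (w, i, n, s, x)
  "kmegqptf" → prefix "kmegqp" already present; 2 new (t, f)
  "kmyzobpdq" → prefix "kmyzobpdq" already present; 0 new (none)
  "kmegqu" → prefix "kmegq" already present; 1 new (u)
  "kmywinsxir" → prefix "kmywinsx" already present; 2 new (i, r)
  "kmywinsxiv" → prefix "kmywinsxi" already present; 1 new (v)
Total nodes = 9 + 3 + 7 + 5 + 2 + 4 + 5 + 2 + 0 + 1 + 2 + 1 = 41

41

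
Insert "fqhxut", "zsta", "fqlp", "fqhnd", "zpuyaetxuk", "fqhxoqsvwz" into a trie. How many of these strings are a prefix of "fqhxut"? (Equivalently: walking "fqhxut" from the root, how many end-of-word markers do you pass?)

1

Walk "fqhxut" from the root; an end-of-word marker is hit whenever a stored word is a prefix of "fqhxut".
Prefixes of the query that are stored words: "fqhxut"
Count: 1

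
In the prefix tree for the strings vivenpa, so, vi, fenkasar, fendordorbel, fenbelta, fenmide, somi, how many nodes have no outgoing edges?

6

A leaf is a node with no children — equivalently, the end of a word that is not a proper prefix of any other stored word.
Those words: "fenbelta", "fendordorbel", "fenkasar", "fenmide", "somi", "vivenpa"
Leaf count: 6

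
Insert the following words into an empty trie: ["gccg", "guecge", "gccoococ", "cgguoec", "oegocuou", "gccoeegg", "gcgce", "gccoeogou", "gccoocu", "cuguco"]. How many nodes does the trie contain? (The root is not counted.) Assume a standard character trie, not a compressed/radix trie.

Trace insertions, counting only characters that open a new branch:
  "gccg" → 4 new (g, c, c, g)
  "guecge" → prefix "g" already present; 5 new (u, e, c, g, e)
  "gccoococ" → prefix "gcc" already present; 5 new (o, o, c, o, c)
  "cgguoec" → 7 new (c, g, g, u, o, e, c)
  "oegocuou" → 8 new (o, e, g, o, c, u, o, u)
  "gccoeegg" → prefix "gcco" already present; 4 new (e, e, g, g)
  "gcgce" → prefix "gc" already present; 3 new (g, c, e)
  "gccoeogou" → prefix "gccoe" already present; 4 new (o, g, o, u)
  "gccoocu" → prefix "gccooc" already present; 1 new (u)
  "cuguco" → prefix "c" already present; 5 new (u, g, u, c, o)
Total nodes = 4 + 5 + 5 + 7 + 8 + 4 + 3 + 4 + 1 + 5 = 46

46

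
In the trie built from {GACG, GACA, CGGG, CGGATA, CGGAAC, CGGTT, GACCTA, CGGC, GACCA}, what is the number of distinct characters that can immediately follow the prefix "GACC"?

The children of the "GACC" node are the distinct next characters among strings starting with "GACC".
Characters that immediately follow "GACC" among the stored strings: {A, T}.
That node has 2 child edges.

2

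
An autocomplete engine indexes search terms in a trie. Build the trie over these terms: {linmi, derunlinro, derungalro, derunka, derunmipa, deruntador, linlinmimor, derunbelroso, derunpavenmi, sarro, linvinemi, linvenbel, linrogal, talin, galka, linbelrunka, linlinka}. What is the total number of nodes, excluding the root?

Trace insertions, counting only characters that open a new branch:
  "linmi" → 5 new (l, i, n, m, i)
  "derunlinro" → 10 new (d, e, r, u, n, l, i, n, r, o)
  "derungalro" → prefix "derun" already present; 5 new (g, a, l, r, o)
  "derunka" → prefix "derun" already present; 2 new (k, a)
  "derunmipa" → prefix "derun" already present; 4 new (m, i, p, a)
  "deruntador" → prefix "derun" already present; 5 new (t, a, d, o, r)
  "linlinmimor" → prefix "lin" already present; 8 new (l, i, n, m, i, m, o, r)
  "derunbelroso" → prefix "derun" already present; 7 new (b, e, l, r, o, s, o)
  "derunpavenmi" → prefix "derun" already present; 7 new (p, a, v, e, n, m, i)
  "sarro" → 5 new (s, a, r, r, o)
  "linvinemi" → prefix "lin" already present; 6 new (v, i, n, e, m, i)
  "linvenbel" → prefix "linv" already present; 5 new (e, n, b, e, l)
  "linrogal" → prefix "lin" already present; 5 new (r, o, g, a, l)
  "talin" → 5 new (t, a, l, i, n)
  "galka" → 5 new (g, a, l, k, a)
  "linbelrunka" → prefix "lin" already present; 8 new (b, e, l, r, u, n, k, a)
  "linlinka" → prefix "linlin" already present; 2 new (k, a)
Total nodes = 5 + 10 + 5 + 2 + 4 + 5 + 8 + 7 + 7 + 5 + 6 + 5 + 5 + 5 + 5 + 8 + 2 = 94

94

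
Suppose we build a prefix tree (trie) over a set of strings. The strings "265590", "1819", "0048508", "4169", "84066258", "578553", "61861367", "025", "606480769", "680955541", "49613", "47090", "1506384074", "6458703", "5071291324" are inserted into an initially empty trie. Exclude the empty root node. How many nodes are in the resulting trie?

Insert word by word; a character creates a node only if that edge doesn't already exist:
  "265590" → 6 new (2, 6, 5, 5, 9, 0)
  "1819" → 4 new (1, 8, 1, 9)
  "0048508" → 7 new (0, 0, 4, 8, 5, 0, 8)
  "4169" → 4 new (4, 1, 6, 9)
  "84066258" → 8 new (8, 4, 0, 6, 6, 2, 5, 8)
  "578553" → 6 new (5, 7, 8, 5, 5, 3)
  "61861367" → 8 new (6, 1, 8, 6, 1, 3, 6, 7)
  "025" → prefix "0" already present; 2 new (2, 5)
  "606480769" → prefix "6" already present; 8 new (0, 6, 4, 8, 0, 7, 6, 9)
  "680955541" → prefix "6" already present; 8 new (8, 0, 9, 5, 5, 5, 4, 1)
  "49613" → prefix "4" already present; 4 new (9, 6, 1, 3)
  "47090" → prefix "4" already present; 4 new (7, 0, 9, 0)
  "1506384074" → prefix "1" already present; 9 new (5, 0, 6, 3, 8, 4, 0, 7, 4)
  "6458703" → prefix "6" already present; 6 new (4, 5, 8, 7, 0, 3)
  "5071291324" → prefix "5" already present; 9 new (0, 7, 1, 2, 9, 1, 3, 2, 4)
Total nodes = 6 + 4 + 7 + 4 + 8 + 6 + 8 + 2 + 8 + 8 + 4 + 4 + 9 + 6 + 9 = 93

93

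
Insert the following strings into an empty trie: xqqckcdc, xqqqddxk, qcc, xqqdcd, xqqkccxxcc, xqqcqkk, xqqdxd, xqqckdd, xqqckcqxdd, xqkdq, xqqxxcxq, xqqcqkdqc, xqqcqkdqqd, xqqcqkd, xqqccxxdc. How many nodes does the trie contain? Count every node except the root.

For each word, the new-node count is its length minus the longest prefix already in the trie:
  "xqqckcdc" → 8 new (x, q, q, c, k, c, d, c)
  "xqqqddxk" → prefix "xqq" already present; 5 new (q, d, d, x, k)
  "qcc" → 3 new (q, c, c)
  "xqqdcd" → prefix "xqq" already present; 3 new (d, c, d)
  "xqqkccxxcc" → prefix "xqq" already present; 7 new (k, c, c, x, x, c, c)
  "xqqcqkk" → prefix "xqqc" already present; 3 new (q, k, k)
  "xqqdxd" → prefix "xqqd" already present; 2 new (x, d)
  "xqqckdd" → prefix "xqqck" already present; 2 new (d, d)
  "xqqckcqxdd" → prefix "xqqckc" already present; 4 new (q, x, d, d)
  "xqkdq" → prefix "xq" already present; 3 new (k, d, q)
  "xqqxxcxq" → prefix "xqq" already present; 5 new (x, x, c, x, q)
  "xqqcqkdqc" → prefix "xqqcqk" already present; 3 new (d, q, c)
  "xqqcqkdqqd" → prefix "xqqcqkdq" already present; 2 new (q, d)
  "xqqcqkd" → prefix "xqqcqkd" already present; 0 new (none)
  "xqqccxxdc" → prefix "xqqc" already present; 5 new (c, x, x, d, c)
Total nodes = 8 + 5 + 3 + 3 + 7 + 3 + 2 + 2 + 4 + 3 + 5 + 3 + 2 + 0 + 5 = 55

55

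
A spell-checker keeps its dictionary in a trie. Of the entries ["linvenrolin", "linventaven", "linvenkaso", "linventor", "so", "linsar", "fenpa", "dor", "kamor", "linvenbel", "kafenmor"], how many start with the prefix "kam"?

1

Walk to "kam"; the words in its subtree are exactly those with that prefix.
Matches: "kamor"
Count: 1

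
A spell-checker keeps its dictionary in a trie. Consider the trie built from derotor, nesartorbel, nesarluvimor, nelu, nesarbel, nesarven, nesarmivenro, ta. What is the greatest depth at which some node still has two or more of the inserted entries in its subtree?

Equivalently: take the maximum, over all pairs, of their longest common prefix length.
"nesarbel" and "nesarluvimor" agree on "nesar" (5 characters) before diverging; nothing deeper is shared.
Longest shared-prefix length: 5

5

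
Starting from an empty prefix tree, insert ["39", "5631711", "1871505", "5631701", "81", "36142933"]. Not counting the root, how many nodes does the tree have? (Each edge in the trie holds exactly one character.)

27

Insert word by word; a character creates a node only if that edge doesn't already exist:
  "39" → 2 new (3, 9)
  "5631711" → 7 new (5, 6, 3, 1, 7, 1, 1)
  "1871505" → 7 new (1, 8, 7, 1, 5, 0, 5)
  "5631701" → prefix "56317" already present; 2 new (0, 1)
  "81" → 2 new (8, 1)
  "36142933" → prefix "3" already present; 7 new (6, 1, 4, 2, 9, 3, 3)
Total nodes = 2 + 7 + 7 + 2 + 2 + 7 = 27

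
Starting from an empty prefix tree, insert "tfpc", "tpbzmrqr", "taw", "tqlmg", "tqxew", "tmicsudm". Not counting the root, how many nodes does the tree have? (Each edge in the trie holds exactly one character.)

Insert word by word; a character creates a node only if that edge doesn't already exist:
  "tfpc" → 4 new (t, f, p, c)
  "tpbzmrqr" → prefix "t" already present; 7 new (p, b, z, m, r, q, r)
  "taw" → prefix "t" already present; 2 new (a, w)
  "tqlmg" → prefix "t" already present; 4 new (q, l, m, g)
  "tqxew" → prefix "tq" already present; 3 new (x, e, w)
  "tmicsudm" → prefix "t" already present; 7 new (m, i, c, s, u, d, m)
Total nodes = 4 + 7 + 2 + 4 + 3 + 7 = 27

27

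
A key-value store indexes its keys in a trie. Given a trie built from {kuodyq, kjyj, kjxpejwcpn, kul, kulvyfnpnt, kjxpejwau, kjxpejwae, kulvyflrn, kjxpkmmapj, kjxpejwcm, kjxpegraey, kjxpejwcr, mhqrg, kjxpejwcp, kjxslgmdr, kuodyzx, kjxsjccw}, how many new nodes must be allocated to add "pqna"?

4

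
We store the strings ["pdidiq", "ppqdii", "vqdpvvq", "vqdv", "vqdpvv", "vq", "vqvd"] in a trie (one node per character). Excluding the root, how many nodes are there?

Trie structure (* marks end of a word):
(root)
├─ p
│  ├─ d
│  │  └─ i
│  │     └─ d
│  │        └─ i
│  │           └─ q *
│  └─ p
│     └─ q
│        └─ d
│           └─ i
│              └─ i *
└─ v
   └─ q *
      ├─ d
      │  ├─ p
      │  │  └─ v
      │  │     └─ v *
      │  │        └─ q *
      │  └─ v *
      └─ v
         └─ d *
Counting every labelled node above: 21.

21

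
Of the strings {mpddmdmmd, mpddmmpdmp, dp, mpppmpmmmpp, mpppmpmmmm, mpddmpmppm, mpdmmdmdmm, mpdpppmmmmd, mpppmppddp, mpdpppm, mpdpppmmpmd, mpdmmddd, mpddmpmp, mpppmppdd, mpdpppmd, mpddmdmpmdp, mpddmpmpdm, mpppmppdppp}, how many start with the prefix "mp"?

17

Walk to "mp"; the words in its subtree are exactly those with that prefix.
Words under "mp": mpddmdmmd, mpddmdmpmdp, mpddmmpdmp, mpddmpmp, mpddmpmpdm, mpddmpmppm, mpdmmddd, mpdmmdmdmm, mpdpppm, mpdpppmd, mpdpppmmmmd, mpdpppmmpmd, mpppmpmmmm, mpppmpmmmpp, mpppmppdd, mpppmppddp, mpppmppdppp
Count: 17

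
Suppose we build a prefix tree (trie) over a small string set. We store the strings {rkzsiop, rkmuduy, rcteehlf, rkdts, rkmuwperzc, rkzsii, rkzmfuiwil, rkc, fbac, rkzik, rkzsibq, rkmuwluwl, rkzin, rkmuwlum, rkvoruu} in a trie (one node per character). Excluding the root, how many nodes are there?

56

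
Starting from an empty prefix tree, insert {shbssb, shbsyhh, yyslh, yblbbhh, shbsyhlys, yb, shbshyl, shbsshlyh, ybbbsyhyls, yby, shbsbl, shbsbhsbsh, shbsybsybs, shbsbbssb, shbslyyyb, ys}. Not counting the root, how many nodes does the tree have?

Count nodes per top-level branch (shared prefixes stored once):
  's'-branch (shbsbbssb, shbsbhsbsh, shbsbl, shbshyl, shbslyyyb, shbssb, shbsshlyh, shbsybsybs, shbsyhh, shbsyhlys): 40 nodes
  'y'-branch (yb, ybbbsyhyls, yblbbhh, yby, ys, yyslh): 21 nodes
Sum: 61

61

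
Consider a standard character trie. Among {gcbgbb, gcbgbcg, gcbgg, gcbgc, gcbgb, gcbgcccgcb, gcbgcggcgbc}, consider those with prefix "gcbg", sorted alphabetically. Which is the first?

gcbgb

DFS of the "gcbg" subtree visits, in order: "gcbgb", "gcbgbb", "gcbgbcg", "gcbgc", "gcbgcccgcb", "gcbgcggcgbc", "gcbgg"
Position 1: gcbgb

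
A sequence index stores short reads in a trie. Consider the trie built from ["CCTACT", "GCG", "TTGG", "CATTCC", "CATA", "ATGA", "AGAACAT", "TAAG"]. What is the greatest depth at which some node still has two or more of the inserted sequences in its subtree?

3

Equivalently: take the maximum, over all pairs, of their longest common prefix length.
"CATA" and "CATTCC" agree on "CAT" (3 characters) before diverging; nothing deeper is shared.
Longest shared-prefix length: 3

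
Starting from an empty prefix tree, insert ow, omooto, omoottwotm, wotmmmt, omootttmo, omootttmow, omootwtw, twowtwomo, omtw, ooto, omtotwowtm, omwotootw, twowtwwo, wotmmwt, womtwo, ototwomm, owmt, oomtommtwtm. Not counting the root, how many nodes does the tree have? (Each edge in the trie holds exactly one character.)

80

For each word, the new-node count is its length minus the longest prefix already in the trie:
  "ow" → 2 new (o, w)
  "omooto" → prefix "o" already present; 5 new (m, o, o, t, o)
  "omoottwotm" → prefix "omoot" already present; 5 new (t, w, o, t, m)
  "wotmmmt" → 7 new (w, o, t, m, m, m, t)
  "omootttmo" → prefix "omoott" already present; 3 new (t, m, o)
  "omootttmow" → prefix "omootttmo" already present; 1 new (w)
  "omootwtw" → prefix "omoot" already present; 3 new (w, t, w)
  "twowtwomo" → 9 new (t, w, o, w, t, w, o, m, o)
  "omtw" → prefix "om" already present; 2 new (t, w)
  "ooto" → prefix "o" already present; 3 new (o, t, o)
  "omtotwowtm" → prefix "omt" already present; 7 new (o, t, w, o, w, t, m)
  "omwotootw" → prefix "om" already present; 7 new (w, o, t, o, o, t, w)
  "twowtwwo" → prefix "twowtw" already present; 2 new (w, o)
  "wotmmwt" → prefix "wotmm" already present; 2 new (w, t)
  "womtwo" → prefix "wo" already present; 4 new (m, t, w, o)
  "ototwomm" → prefix "o" already present; 7 new (t, o, t, w, o, m, m)
  "owmt" → prefix "ow" already present; 2 new (m, t)
  "oomtommtwtm" → prefix "oo" already present; 9 new (m, t, o, m, m, t, w, t, m)
Total nodes = 2 + 5 + 5 + 7 + 3 + 1 + 3 + 9 + 2 + 3 + 7 + 7 + 2 + 2 + 4 + 7 + 2 + 9 = 80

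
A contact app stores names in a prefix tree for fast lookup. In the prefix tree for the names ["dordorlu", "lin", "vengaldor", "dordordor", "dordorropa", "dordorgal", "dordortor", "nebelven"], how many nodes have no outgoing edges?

A leaf is a node with no children — equivalently, the end of a word that is not a proper prefix of any other stored word.
Those words: "dordordor", "dordorgal", "dordorlu", "dordorropa", "dordortor", "lin", "nebelven", "vengaldor"
Leaf count: 8

8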